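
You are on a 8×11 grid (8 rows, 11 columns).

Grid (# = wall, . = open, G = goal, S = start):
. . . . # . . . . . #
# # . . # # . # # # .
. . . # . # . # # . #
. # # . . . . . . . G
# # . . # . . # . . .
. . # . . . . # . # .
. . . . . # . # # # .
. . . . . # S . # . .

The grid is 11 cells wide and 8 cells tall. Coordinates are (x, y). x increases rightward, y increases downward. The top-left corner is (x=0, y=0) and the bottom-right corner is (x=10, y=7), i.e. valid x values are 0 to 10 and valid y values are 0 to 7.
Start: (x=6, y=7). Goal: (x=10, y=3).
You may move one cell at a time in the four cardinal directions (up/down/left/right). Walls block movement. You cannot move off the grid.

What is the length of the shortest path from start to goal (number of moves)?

Answer: Shortest path length: 8

Derivation:
BFS from (x=6, y=7) until reaching (x=10, y=3):
  Distance 0: (x=6, y=7)
  Distance 1: (x=6, y=6), (x=7, y=7)
  Distance 2: (x=6, y=5)
  Distance 3: (x=6, y=4), (x=5, y=5)
  Distance 4: (x=6, y=3), (x=5, y=4), (x=4, y=5)
  Distance 5: (x=6, y=2), (x=5, y=3), (x=7, y=3), (x=3, y=5), (x=4, y=6)
  Distance 6: (x=6, y=1), (x=4, y=3), (x=8, y=3), (x=3, y=4), (x=3, y=6), (x=4, y=7)
  Distance 7: (x=6, y=0), (x=4, y=2), (x=3, y=3), (x=9, y=3), (x=2, y=4), (x=8, y=4), (x=2, y=6), (x=3, y=7)
  Distance 8: (x=5, y=0), (x=7, y=0), (x=9, y=2), (x=10, y=3), (x=9, y=4), (x=8, y=5), (x=1, y=6), (x=2, y=7)  <- goal reached here
One shortest path (8 moves): (x=6, y=7) -> (x=6, y=6) -> (x=6, y=5) -> (x=6, y=4) -> (x=6, y=3) -> (x=7, y=3) -> (x=8, y=3) -> (x=9, y=3) -> (x=10, y=3)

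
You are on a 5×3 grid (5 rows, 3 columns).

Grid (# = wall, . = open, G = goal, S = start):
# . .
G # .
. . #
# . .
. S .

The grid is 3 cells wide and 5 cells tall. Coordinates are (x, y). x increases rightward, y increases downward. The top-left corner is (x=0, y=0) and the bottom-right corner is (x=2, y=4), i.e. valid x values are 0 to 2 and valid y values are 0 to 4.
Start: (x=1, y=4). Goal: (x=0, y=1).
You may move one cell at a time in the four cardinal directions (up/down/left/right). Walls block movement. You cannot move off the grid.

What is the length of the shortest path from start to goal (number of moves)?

BFS from (x=1, y=4) until reaching (x=0, y=1):
  Distance 0: (x=1, y=4)
  Distance 1: (x=1, y=3), (x=0, y=4), (x=2, y=4)
  Distance 2: (x=1, y=2), (x=2, y=3)
  Distance 3: (x=0, y=2)
  Distance 4: (x=0, y=1)  <- goal reached here
One shortest path (4 moves): (x=1, y=4) -> (x=1, y=3) -> (x=1, y=2) -> (x=0, y=2) -> (x=0, y=1)

Answer: Shortest path length: 4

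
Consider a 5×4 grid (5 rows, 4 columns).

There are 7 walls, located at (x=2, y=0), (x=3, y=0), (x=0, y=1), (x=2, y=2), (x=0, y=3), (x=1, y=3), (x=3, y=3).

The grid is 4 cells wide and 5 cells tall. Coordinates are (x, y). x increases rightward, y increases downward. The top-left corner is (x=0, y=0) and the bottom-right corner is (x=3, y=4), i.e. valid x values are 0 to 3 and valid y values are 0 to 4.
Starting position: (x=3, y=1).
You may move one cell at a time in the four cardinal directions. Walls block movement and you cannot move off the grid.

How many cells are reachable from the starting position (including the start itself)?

BFS flood-fill from (x=3, y=1):
  Distance 0: (x=3, y=1)
  Distance 1: (x=2, y=1), (x=3, y=2)
  Distance 2: (x=1, y=1)
  Distance 3: (x=1, y=0), (x=1, y=2)
  Distance 4: (x=0, y=0), (x=0, y=2)
Total reachable: 8 (grid has 13 open cells total)

Answer: Reachable cells: 8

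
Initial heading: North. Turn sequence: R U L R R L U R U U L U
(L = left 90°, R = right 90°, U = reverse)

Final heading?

Start: North
  R (right (90° clockwise)) -> East
  U (U-turn (180°)) -> West
  L (left (90° counter-clockwise)) -> South
  R (right (90° clockwise)) -> West
  R (right (90° clockwise)) -> North
  L (left (90° counter-clockwise)) -> West
  U (U-turn (180°)) -> East
  R (right (90° clockwise)) -> South
  U (U-turn (180°)) -> North
  U (U-turn (180°)) -> South
  L (left (90° counter-clockwise)) -> East
  U (U-turn (180°)) -> West
Final: West

Answer: Final heading: West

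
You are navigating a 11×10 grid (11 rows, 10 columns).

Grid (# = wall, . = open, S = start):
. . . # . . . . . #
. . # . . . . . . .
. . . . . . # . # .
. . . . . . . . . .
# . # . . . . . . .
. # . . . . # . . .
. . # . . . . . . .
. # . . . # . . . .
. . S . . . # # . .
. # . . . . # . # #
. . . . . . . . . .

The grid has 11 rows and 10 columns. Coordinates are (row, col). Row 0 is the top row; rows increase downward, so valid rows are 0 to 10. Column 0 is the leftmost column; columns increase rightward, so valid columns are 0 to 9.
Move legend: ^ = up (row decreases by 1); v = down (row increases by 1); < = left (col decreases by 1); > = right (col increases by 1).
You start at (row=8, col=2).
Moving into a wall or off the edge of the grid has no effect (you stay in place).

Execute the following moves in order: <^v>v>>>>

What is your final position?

Start: (row=8, col=2)
  < (left): (row=8, col=2) -> (row=8, col=1)
  ^ (up): blocked, stay at (row=8, col=1)
  v (down): blocked, stay at (row=8, col=1)
  > (right): (row=8, col=1) -> (row=8, col=2)
  v (down): (row=8, col=2) -> (row=9, col=2)
  > (right): (row=9, col=2) -> (row=9, col=3)
  > (right): (row=9, col=3) -> (row=9, col=4)
  > (right): (row=9, col=4) -> (row=9, col=5)
  > (right): blocked, stay at (row=9, col=5)
Final: (row=9, col=5)

Answer: Final position: (row=9, col=5)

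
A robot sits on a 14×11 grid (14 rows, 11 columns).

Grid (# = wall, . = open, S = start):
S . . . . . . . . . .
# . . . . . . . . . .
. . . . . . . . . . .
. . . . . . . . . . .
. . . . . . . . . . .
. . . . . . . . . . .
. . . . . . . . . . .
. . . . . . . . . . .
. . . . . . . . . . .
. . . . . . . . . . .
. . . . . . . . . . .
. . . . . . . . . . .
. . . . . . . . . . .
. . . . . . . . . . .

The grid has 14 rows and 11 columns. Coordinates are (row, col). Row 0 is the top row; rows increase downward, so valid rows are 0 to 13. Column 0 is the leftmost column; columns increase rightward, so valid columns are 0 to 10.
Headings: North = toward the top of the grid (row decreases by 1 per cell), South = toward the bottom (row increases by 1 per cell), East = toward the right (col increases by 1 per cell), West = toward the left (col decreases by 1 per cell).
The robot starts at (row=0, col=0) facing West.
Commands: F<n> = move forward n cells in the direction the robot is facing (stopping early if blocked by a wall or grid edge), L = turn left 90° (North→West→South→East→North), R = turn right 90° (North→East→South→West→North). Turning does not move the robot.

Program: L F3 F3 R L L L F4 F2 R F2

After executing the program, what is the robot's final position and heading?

Answer: Final position: (row=0, col=2), facing East

Derivation:
Start: (row=0, col=0), facing West
  L: turn left, now facing South
  F3: move forward 0/3 (blocked), now at (row=0, col=0)
  F3: move forward 0/3 (blocked), now at (row=0, col=0)
  R: turn right, now facing West
  L: turn left, now facing South
  L: turn left, now facing East
  L: turn left, now facing North
  F4: move forward 0/4 (blocked), now at (row=0, col=0)
  F2: move forward 0/2 (blocked), now at (row=0, col=0)
  R: turn right, now facing East
  F2: move forward 2, now at (row=0, col=2)
Final: (row=0, col=2), facing East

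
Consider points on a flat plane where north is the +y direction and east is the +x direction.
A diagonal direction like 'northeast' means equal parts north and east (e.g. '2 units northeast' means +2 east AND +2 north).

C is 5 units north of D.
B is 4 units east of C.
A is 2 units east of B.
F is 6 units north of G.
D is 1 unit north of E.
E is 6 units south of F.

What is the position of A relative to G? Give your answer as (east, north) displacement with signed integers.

Place G at the origin (east=0, north=0).
  F is 6 units north of G: delta (east=+0, north=+6); F at (east=0, north=6).
  E is 6 units south of F: delta (east=+0, north=-6); E at (east=0, north=0).
  D is 1 unit north of E: delta (east=+0, north=+1); D at (east=0, north=1).
  C is 5 units north of D: delta (east=+0, north=+5); C at (east=0, north=6).
  B is 4 units east of C: delta (east=+4, north=+0); B at (east=4, north=6).
  A is 2 units east of B: delta (east=+2, north=+0); A at (east=6, north=6).
Therefore A relative to G: (east=6, north=6).

Answer: A is at (east=6, north=6) relative to G.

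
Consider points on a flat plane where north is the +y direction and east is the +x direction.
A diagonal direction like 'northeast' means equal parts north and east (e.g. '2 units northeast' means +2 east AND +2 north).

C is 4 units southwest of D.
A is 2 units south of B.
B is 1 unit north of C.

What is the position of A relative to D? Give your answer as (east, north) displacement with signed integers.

Answer: A is at (east=-4, north=-5) relative to D.

Derivation:
Place D at the origin (east=0, north=0).
  C is 4 units southwest of D: delta (east=-4, north=-4); C at (east=-4, north=-4).
  B is 1 unit north of C: delta (east=+0, north=+1); B at (east=-4, north=-3).
  A is 2 units south of B: delta (east=+0, north=-2); A at (east=-4, north=-5).
Therefore A relative to D: (east=-4, north=-5).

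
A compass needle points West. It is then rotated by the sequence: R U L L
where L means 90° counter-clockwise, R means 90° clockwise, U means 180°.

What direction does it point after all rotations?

Start: West
  R (right (90° clockwise)) -> North
  U (U-turn (180°)) -> South
  L (left (90° counter-clockwise)) -> East
  L (left (90° counter-clockwise)) -> North
Final: North

Answer: Final heading: North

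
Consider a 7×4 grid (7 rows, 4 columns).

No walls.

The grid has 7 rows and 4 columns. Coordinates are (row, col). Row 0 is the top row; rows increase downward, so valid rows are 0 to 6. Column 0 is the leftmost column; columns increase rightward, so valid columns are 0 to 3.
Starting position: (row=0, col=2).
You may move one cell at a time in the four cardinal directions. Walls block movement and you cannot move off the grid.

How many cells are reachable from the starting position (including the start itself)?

Answer: Reachable cells: 28

Derivation:
BFS flood-fill from (row=0, col=2):
  Distance 0: (row=0, col=2)
  Distance 1: (row=0, col=1), (row=0, col=3), (row=1, col=2)
  Distance 2: (row=0, col=0), (row=1, col=1), (row=1, col=3), (row=2, col=2)
  Distance 3: (row=1, col=0), (row=2, col=1), (row=2, col=3), (row=3, col=2)
  Distance 4: (row=2, col=0), (row=3, col=1), (row=3, col=3), (row=4, col=2)
  Distance 5: (row=3, col=0), (row=4, col=1), (row=4, col=3), (row=5, col=2)
  Distance 6: (row=4, col=0), (row=5, col=1), (row=5, col=3), (row=6, col=2)
  Distance 7: (row=5, col=0), (row=6, col=1), (row=6, col=3)
  Distance 8: (row=6, col=0)
Total reachable: 28 (grid has 28 open cells total)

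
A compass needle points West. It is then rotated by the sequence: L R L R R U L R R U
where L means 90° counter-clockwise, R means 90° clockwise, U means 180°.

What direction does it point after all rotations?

Answer: Final heading: East

Derivation:
Start: West
  L (left (90° counter-clockwise)) -> South
  R (right (90° clockwise)) -> West
  L (left (90° counter-clockwise)) -> South
  R (right (90° clockwise)) -> West
  R (right (90° clockwise)) -> North
  U (U-turn (180°)) -> South
  L (left (90° counter-clockwise)) -> East
  R (right (90° clockwise)) -> South
  R (right (90° clockwise)) -> West
  U (U-turn (180°)) -> East
Final: East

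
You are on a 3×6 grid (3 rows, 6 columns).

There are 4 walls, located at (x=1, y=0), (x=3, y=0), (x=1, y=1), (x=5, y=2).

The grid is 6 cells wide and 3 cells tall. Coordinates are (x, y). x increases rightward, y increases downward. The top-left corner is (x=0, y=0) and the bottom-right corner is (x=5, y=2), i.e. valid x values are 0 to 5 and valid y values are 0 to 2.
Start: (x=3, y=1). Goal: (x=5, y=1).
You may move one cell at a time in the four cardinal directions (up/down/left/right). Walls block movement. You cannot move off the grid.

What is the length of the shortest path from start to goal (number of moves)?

BFS from (x=3, y=1) until reaching (x=5, y=1):
  Distance 0: (x=3, y=1)
  Distance 1: (x=2, y=1), (x=4, y=1), (x=3, y=2)
  Distance 2: (x=2, y=0), (x=4, y=0), (x=5, y=1), (x=2, y=2), (x=4, y=2)  <- goal reached here
One shortest path (2 moves): (x=3, y=1) -> (x=4, y=1) -> (x=5, y=1)

Answer: Shortest path length: 2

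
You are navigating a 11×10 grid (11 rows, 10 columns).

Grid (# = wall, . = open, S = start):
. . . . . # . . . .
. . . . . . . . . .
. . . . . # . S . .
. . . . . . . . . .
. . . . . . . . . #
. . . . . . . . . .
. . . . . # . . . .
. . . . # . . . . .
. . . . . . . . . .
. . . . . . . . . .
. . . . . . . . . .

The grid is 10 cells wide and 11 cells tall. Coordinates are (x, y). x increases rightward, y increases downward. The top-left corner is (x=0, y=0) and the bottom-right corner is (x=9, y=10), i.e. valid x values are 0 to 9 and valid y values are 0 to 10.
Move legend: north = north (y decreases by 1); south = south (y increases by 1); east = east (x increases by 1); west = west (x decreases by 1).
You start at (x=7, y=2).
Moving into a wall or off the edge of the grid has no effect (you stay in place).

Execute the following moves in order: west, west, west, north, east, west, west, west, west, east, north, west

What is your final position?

Start: (x=7, y=2)
  west (west): (x=7, y=2) -> (x=6, y=2)
  west (west): blocked, stay at (x=6, y=2)
  west (west): blocked, stay at (x=6, y=2)
  north (north): (x=6, y=2) -> (x=6, y=1)
  east (east): (x=6, y=1) -> (x=7, y=1)
  west (west): (x=7, y=1) -> (x=6, y=1)
  west (west): (x=6, y=1) -> (x=5, y=1)
  west (west): (x=5, y=1) -> (x=4, y=1)
  west (west): (x=4, y=1) -> (x=3, y=1)
  east (east): (x=3, y=1) -> (x=4, y=1)
  north (north): (x=4, y=1) -> (x=4, y=0)
  west (west): (x=4, y=0) -> (x=3, y=0)
Final: (x=3, y=0)

Answer: Final position: (x=3, y=0)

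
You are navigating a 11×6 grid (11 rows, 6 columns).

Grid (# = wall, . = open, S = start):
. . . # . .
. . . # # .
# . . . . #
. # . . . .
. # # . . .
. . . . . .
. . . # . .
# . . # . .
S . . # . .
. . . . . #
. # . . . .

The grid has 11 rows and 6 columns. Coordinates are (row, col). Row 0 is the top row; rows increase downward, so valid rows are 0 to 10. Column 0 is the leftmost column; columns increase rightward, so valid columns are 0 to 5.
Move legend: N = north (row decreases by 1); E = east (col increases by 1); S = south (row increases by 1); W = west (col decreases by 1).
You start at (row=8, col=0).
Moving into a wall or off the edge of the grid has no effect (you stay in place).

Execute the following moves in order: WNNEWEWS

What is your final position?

Start: (row=8, col=0)
  W (west): blocked, stay at (row=8, col=0)
  N (north): blocked, stay at (row=8, col=0)
  N (north): blocked, stay at (row=8, col=0)
  E (east): (row=8, col=0) -> (row=8, col=1)
  W (west): (row=8, col=1) -> (row=8, col=0)
  E (east): (row=8, col=0) -> (row=8, col=1)
  W (west): (row=8, col=1) -> (row=8, col=0)
  S (south): (row=8, col=0) -> (row=9, col=0)
Final: (row=9, col=0)

Answer: Final position: (row=9, col=0)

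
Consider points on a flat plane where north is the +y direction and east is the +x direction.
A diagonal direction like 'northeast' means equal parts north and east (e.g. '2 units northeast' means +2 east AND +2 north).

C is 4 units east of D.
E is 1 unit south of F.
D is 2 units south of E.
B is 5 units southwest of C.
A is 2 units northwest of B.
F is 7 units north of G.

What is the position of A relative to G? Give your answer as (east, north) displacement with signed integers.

Answer: A is at (east=-3, north=1) relative to G.

Derivation:
Place G at the origin (east=0, north=0).
  F is 7 units north of G: delta (east=+0, north=+7); F at (east=0, north=7).
  E is 1 unit south of F: delta (east=+0, north=-1); E at (east=0, north=6).
  D is 2 units south of E: delta (east=+0, north=-2); D at (east=0, north=4).
  C is 4 units east of D: delta (east=+4, north=+0); C at (east=4, north=4).
  B is 5 units southwest of C: delta (east=-5, north=-5); B at (east=-1, north=-1).
  A is 2 units northwest of B: delta (east=-2, north=+2); A at (east=-3, north=1).
Therefore A relative to G: (east=-3, north=1).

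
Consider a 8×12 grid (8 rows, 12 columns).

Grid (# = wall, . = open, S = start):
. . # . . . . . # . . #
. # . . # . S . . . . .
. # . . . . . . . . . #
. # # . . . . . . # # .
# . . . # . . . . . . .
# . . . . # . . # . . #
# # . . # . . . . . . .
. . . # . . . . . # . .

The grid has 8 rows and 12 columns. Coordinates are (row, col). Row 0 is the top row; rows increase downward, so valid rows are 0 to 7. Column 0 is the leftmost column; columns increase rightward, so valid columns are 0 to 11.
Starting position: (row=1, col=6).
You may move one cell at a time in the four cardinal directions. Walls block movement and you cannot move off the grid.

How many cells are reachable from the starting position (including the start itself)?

BFS flood-fill from (row=1, col=6):
  Distance 0: (row=1, col=6)
  Distance 1: (row=0, col=6), (row=1, col=5), (row=1, col=7), (row=2, col=6)
  Distance 2: (row=0, col=5), (row=0, col=7), (row=1, col=8), (row=2, col=5), (row=2, col=7), (row=3, col=6)
  Distance 3: (row=0, col=4), (row=1, col=9), (row=2, col=4), (row=2, col=8), (row=3, col=5), (row=3, col=7), (row=4, col=6)
  Distance 4: (row=0, col=3), (row=0, col=9), (row=1, col=10), (row=2, col=3), (row=2, col=9), (row=3, col=4), (row=3, col=8), (row=4, col=5), (row=4, col=7), (row=5, col=6)
  Distance 5: (row=0, col=10), (row=1, col=3), (row=1, col=11), (row=2, col=2), (row=2, col=10), (row=3, col=3), (row=4, col=8), (row=5, col=7), (row=6, col=6)
  Distance 6: (row=1, col=2), (row=4, col=3), (row=4, col=9), (row=6, col=5), (row=6, col=7), (row=7, col=6)
  Distance 7: (row=4, col=2), (row=4, col=10), (row=5, col=3), (row=5, col=9), (row=6, col=8), (row=7, col=5), (row=7, col=7)
  Distance 8: (row=4, col=1), (row=4, col=11), (row=5, col=2), (row=5, col=4), (row=5, col=10), (row=6, col=3), (row=6, col=9), (row=7, col=4), (row=7, col=8)
  Distance 9: (row=3, col=11), (row=5, col=1), (row=6, col=2), (row=6, col=10)
  Distance 10: (row=6, col=11), (row=7, col=2), (row=7, col=10)
  Distance 11: (row=7, col=1), (row=7, col=11)
  Distance 12: (row=7, col=0)
Total reachable: 69 (grid has 74 open cells total)

Answer: Reachable cells: 69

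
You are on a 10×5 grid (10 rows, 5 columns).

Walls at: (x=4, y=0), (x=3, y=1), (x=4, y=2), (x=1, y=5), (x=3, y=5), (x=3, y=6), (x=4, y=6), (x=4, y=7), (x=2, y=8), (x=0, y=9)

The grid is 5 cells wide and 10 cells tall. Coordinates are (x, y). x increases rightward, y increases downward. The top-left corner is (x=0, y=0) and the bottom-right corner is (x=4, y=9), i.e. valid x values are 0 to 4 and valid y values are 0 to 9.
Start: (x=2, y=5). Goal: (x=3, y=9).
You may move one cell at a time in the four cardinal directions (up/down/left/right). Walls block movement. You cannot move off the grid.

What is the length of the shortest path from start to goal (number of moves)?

Answer: Shortest path length: 5

Derivation:
BFS from (x=2, y=5) until reaching (x=3, y=9):
  Distance 0: (x=2, y=5)
  Distance 1: (x=2, y=4), (x=2, y=6)
  Distance 2: (x=2, y=3), (x=1, y=4), (x=3, y=4), (x=1, y=6), (x=2, y=7)
  Distance 3: (x=2, y=2), (x=1, y=3), (x=3, y=3), (x=0, y=4), (x=4, y=4), (x=0, y=6), (x=1, y=7), (x=3, y=7)
  Distance 4: (x=2, y=1), (x=1, y=2), (x=3, y=2), (x=0, y=3), (x=4, y=3), (x=0, y=5), (x=4, y=5), (x=0, y=7), (x=1, y=8), (x=3, y=8)
  Distance 5: (x=2, y=0), (x=1, y=1), (x=0, y=2), (x=0, y=8), (x=4, y=8), (x=1, y=9), (x=3, y=9)  <- goal reached here
One shortest path (5 moves): (x=2, y=5) -> (x=2, y=6) -> (x=2, y=7) -> (x=3, y=7) -> (x=3, y=8) -> (x=3, y=9)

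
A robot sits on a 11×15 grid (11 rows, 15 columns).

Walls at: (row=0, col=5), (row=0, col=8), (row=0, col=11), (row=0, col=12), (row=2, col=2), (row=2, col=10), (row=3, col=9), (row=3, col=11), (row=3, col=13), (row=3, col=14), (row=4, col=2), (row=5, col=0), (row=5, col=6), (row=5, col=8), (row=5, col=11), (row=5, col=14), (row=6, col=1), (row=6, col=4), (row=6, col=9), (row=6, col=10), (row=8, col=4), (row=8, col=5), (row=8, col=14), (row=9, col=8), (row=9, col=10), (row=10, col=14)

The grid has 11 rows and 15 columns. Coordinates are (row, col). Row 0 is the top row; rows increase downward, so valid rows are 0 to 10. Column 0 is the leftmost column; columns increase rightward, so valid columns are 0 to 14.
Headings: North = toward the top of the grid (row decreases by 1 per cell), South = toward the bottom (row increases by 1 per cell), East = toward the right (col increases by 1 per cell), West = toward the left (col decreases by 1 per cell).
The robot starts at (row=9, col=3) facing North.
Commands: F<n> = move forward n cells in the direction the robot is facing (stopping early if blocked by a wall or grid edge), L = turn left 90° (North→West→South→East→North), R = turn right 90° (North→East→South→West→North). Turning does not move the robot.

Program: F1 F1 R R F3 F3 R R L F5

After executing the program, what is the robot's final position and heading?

Answer: Final position: (row=10, col=0), facing West

Derivation:
Start: (row=9, col=3), facing North
  F1: move forward 1, now at (row=8, col=3)
  F1: move forward 1, now at (row=7, col=3)
  R: turn right, now facing East
  R: turn right, now facing South
  F3: move forward 3, now at (row=10, col=3)
  F3: move forward 0/3 (blocked), now at (row=10, col=3)
  R: turn right, now facing West
  R: turn right, now facing North
  L: turn left, now facing West
  F5: move forward 3/5 (blocked), now at (row=10, col=0)
Final: (row=10, col=0), facing West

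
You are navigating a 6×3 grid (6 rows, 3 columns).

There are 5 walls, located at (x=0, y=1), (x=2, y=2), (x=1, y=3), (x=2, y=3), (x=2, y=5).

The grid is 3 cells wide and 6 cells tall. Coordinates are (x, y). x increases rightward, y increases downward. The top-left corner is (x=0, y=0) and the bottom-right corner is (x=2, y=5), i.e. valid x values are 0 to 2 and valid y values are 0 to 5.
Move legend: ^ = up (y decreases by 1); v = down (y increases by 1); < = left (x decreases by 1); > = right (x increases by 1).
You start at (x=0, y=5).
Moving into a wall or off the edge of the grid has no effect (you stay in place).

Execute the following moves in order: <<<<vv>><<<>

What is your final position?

Start: (x=0, y=5)
  [×4]< (left): blocked, stay at (x=0, y=5)
  v (down): blocked, stay at (x=0, y=5)
  v (down): blocked, stay at (x=0, y=5)
  > (right): (x=0, y=5) -> (x=1, y=5)
  > (right): blocked, stay at (x=1, y=5)
  < (left): (x=1, y=5) -> (x=0, y=5)
  < (left): blocked, stay at (x=0, y=5)
  < (left): blocked, stay at (x=0, y=5)
  > (right): (x=0, y=5) -> (x=1, y=5)
Final: (x=1, y=5)

Answer: Final position: (x=1, y=5)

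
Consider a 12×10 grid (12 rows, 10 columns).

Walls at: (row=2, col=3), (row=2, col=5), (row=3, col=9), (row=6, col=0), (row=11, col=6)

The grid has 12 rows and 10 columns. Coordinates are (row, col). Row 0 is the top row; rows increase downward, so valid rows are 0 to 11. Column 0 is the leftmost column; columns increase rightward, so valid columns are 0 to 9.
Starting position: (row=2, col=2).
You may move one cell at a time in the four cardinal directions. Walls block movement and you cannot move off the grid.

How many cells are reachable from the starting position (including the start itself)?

Answer: Reachable cells: 115

Derivation:
BFS flood-fill from (row=2, col=2):
  Distance 0: (row=2, col=2)
  Distance 1: (row=1, col=2), (row=2, col=1), (row=3, col=2)
  Distance 2: (row=0, col=2), (row=1, col=1), (row=1, col=3), (row=2, col=0), (row=3, col=1), (row=3, col=3), (row=4, col=2)
  Distance 3: (row=0, col=1), (row=0, col=3), (row=1, col=0), (row=1, col=4), (row=3, col=0), (row=3, col=4), (row=4, col=1), (row=4, col=3), (row=5, col=2)
  Distance 4: (row=0, col=0), (row=0, col=4), (row=1, col=5), (row=2, col=4), (row=3, col=5), (row=4, col=0), (row=4, col=4), (row=5, col=1), (row=5, col=3), (row=6, col=2)
  Distance 5: (row=0, col=5), (row=1, col=6), (row=3, col=6), (row=4, col=5), (row=5, col=0), (row=5, col=4), (row=6, col=1), (row=6, col=3), (row=7, col=2)
  Distance 6: (row=0, col=6), (row=1, col=7), (row=2, col=6), (row=3, col=7), (row=4, col=6), (row=5, col=5), (row=6, col=4), (row=7, col=1), (row=7, col=3), (row=8, col=2)
  Distance 7: (row=0, col=7), (row=1, col=8), (row=2, col=7), (row=3, col=8), (row=4, col=7), (row=5, col=6), (row=6, col=5), (row=7, col=0), (row=7, col=4), (row=8, col=1), (row=8, col=3), (row=9, col=2)
  Distance 8: (row=0, col=8), (row=1, col=9), (row=2, col=8), (row=4, col=8), (row=5, col=7), (row=6, col=6), (row=7, col=5), (row=8, col=0), (row=8, col=4), (row=9, col=1), (row=9, col=3), (row=10, col=2)
  Distance 9: (row=0, col=9), (row=2, col=9), (row=4, col=9), (row=5, col=8), (row=6, col=7), (row=7, col=6), (row=8, col=5), (row=9, col=0), (row=9, col=4), (row=10, col=1), (row=10, col=3), (row=11, col=2)
  Distance 10: (row=5, col=9), (row=6, col=8), (row=7, col=7), (row=8, col=6), (row=9, col=5), (row=10, col=0), (row=10, col=4), (row=11, col=1), (row=11, col=3)
  Distance 11: (row=6, col=9), (row=7, col=8), (row=8, col=7), (row=9, col=6), (row=10, col=5), (row=11, col=0), (row=11, col=4)
  Distance 12: (row=7, col=9), (row=8, col=8), (row=9, col=7), (row=10, col=6), (row=11, col=5)
  Distance 13: (row=8, col=9), (row=9, col=8), (row=10, col=7)
  Distance 14: (row=9, col=9), (row=10, col=8), (row=11, col=7)
  Distance 15: (row=10, col=9), (row=11, col=8)
  Distance 16: (row=11, col=9)
Total reachable: 115 (grid has 115 open cells total)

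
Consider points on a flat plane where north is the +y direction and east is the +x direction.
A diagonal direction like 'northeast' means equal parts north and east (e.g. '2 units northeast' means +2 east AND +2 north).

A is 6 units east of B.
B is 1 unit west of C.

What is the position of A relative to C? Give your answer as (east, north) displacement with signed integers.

Answer: A is at (east=5, north=0) relative to C.

Derivation:
Place C at the origin (east=0, north=0).
  B is 1 unit west of C: delta (east=-1, north=+0); B at (east=-1, north=0).
  A is 6 units east of B: delta (east=+6, north=+0); A at (east=5, north=0).
Therefore A relative to C: (east=5, north=0).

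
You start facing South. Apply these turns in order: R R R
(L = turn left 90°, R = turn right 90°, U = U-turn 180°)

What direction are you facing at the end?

Start: South
  R (right (90° clockwise)) -> West
  R (right (90° clockwise)) -> North
  R (right (90° clockwise)) -> East
Final: East

Answer: Final heading: East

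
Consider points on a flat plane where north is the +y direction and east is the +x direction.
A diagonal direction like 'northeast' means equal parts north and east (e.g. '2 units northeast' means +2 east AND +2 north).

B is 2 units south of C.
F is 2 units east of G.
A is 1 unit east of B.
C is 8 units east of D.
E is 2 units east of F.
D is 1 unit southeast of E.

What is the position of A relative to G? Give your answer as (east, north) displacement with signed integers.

Answer: A is at (east=14, north=-3) relative to G.

Derivation:
Place G at the origin (east=0, north=0).
  F is 2 units east of G: delta (east=+2, north=+0); F at (east=2, north=0).
  E is 2 units east of F: delta (east=+2, north=+0); E at (east=4, north=0).
  D is 1 unit southeast of E: delta (east=+1, north=-1); D at (east=5, north=-1).
  C is 8 units east of D: delta (east=+8, north=+0); C at (east=13, north=-1).
  B is 2 units south of C: delta (east=+0, north=-2); B at (east=13, north=-3).
  A is 1 unit east of B: delta (east=+1, north=+0); A at (east=14, north=-3).
Therefore A relative to G: (east=14, north=-3).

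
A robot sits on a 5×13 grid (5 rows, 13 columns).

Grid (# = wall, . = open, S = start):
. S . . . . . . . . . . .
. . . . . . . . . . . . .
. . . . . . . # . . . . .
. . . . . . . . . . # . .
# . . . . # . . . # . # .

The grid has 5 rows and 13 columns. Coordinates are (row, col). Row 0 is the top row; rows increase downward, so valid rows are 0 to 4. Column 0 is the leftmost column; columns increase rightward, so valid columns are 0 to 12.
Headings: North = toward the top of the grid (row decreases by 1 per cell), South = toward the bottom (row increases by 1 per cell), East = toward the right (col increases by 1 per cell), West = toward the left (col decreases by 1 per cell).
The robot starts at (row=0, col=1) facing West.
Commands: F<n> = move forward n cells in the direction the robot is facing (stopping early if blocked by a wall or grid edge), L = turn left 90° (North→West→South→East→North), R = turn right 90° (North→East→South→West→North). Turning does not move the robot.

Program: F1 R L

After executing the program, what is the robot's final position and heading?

Answer: Final position: (row=0, col=0), facing West

Derivation:
Start: (row=0, col=1), facing West
  F1: move forward 1, now at (row=0, col=0)
  R: turn right, now facing North
  L: turn left, now facing West
Final: (row=0, col=0), facing West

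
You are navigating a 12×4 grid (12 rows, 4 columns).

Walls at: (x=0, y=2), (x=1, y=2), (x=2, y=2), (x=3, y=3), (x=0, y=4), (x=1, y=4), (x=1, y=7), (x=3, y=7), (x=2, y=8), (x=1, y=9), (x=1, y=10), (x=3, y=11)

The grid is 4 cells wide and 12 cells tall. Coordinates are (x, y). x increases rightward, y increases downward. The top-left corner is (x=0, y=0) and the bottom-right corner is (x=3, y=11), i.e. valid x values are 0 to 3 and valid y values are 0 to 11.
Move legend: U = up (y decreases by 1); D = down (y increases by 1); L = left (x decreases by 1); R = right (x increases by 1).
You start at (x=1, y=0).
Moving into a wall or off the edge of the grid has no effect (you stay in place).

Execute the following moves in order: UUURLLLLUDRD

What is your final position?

Answer: Final position: (x=1, y=1)

Derivation:
Start: (x=1, y=0)
  [×3]U (up): blocked, stay at (x=1, y=0)
  R (right): (x=1, y=0) -> (x=2, y=0)
  L (left): (x=2, y=0) -> (x=1, y=0)
  L (left): (x=1, y=0) -> (x=0, y=0)
  L (left): blocked, stay at (x=0, y=0)
  L (left): blocked, stay at (x=0, y=0)
  U (up): blocked, stay at (x=0, y=0)
  D (down): (x=0, y=0) -> (x=0, y=1)
  R (right): (x=0, y=1) -> (x=1, y=1)
  D (down): blocked, stay at (x=1, y=1)
Final: (x=1, y=1)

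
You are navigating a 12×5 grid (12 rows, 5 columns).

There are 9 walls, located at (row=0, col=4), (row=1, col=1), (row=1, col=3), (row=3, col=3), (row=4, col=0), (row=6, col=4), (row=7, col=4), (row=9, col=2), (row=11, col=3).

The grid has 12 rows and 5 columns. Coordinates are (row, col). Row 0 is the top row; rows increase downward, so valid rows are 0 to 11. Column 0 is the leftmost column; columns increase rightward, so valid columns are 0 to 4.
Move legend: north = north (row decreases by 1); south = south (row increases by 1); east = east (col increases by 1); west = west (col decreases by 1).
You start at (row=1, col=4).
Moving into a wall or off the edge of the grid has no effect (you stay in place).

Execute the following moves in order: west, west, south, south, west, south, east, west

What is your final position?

Answer: Final position: (row=4, col=3)

Derivation:
Start: (row=1, col=4)
  west (west): blocked, stay at (row=1, col=4)
  west (west): blocked, stay at (row=1, col=4)
  south (south): (row=1, col=4) -> (row=2, col=4)
  south (south): (row=2, col=4) -> (row=3, col=4)
  west (west): blocked, stay at (row=3, col=4)
  south (south): (row=3, col=4) -> (row=4, col=4)
  east (east): blocked, stay at (row=4, col=4)
  west (west): (row=4, col=4) -> (row=4, col=3)
Final: (row=4, col=3)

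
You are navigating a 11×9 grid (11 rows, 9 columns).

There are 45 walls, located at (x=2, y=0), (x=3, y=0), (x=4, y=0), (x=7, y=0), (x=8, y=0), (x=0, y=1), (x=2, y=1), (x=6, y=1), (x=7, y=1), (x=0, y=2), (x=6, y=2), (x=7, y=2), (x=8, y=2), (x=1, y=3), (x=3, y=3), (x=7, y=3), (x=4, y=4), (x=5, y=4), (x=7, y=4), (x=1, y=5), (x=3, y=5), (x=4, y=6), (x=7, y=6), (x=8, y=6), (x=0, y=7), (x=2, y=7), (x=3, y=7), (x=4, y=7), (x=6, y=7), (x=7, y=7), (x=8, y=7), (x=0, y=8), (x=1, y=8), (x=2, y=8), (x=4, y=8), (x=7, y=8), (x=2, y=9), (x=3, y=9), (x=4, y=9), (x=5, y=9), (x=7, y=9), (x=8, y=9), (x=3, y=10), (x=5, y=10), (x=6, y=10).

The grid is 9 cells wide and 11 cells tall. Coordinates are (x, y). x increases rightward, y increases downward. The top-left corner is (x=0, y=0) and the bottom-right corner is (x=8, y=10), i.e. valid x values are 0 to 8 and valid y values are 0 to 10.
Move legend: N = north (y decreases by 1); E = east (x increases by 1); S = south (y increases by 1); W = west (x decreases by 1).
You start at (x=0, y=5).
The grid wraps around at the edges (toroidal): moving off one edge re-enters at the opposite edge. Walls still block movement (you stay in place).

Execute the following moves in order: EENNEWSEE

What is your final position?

Start: (x=0, y=5)
  E (east): blocked, stay at (x=0, y=5)
  E (east): blocked, stay at (x=0, y=5)
  N (north): (x=0, y=5) -> (x=0, y=4)
  N (north): (x=0, y=4) -> (x=0, y=3)
  E (east): blocked, stay at (x=0, y=3)
  W (west): (x=0, y=3) -> (x=8, y=3)
  S (south): (x=8, y=3) -> (x=8, y=4)
  E (east): (x=8, y=4) -> (x=0, y=4)
  E (east): (x=0, y=4) -> (x=1, y=4)
Final: (x=1, y=4)

Answer: Final position: (x=1, y=4)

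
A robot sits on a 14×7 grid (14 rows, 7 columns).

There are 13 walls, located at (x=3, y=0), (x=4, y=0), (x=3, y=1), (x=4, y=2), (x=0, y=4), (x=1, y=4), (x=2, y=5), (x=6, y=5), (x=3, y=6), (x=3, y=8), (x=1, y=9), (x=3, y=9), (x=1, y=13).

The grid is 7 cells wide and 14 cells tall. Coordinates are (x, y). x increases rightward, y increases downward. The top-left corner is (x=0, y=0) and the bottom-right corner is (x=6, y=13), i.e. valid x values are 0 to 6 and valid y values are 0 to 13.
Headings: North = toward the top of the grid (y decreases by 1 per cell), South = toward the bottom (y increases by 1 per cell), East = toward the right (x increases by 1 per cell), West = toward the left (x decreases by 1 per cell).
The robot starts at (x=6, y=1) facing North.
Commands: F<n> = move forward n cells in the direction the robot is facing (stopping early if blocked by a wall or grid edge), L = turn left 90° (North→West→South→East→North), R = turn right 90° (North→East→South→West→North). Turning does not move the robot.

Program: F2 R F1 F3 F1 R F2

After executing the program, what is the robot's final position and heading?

Answer: Final position: (x=6, y=2), facing South

Derivation:
Start: (x=6, y=1), facing North
  F2: move forward 1/2 (blocked), now at (x=6, y=0)
  R: turn right, now facing East
  F1: move forward 0/1 (blocked), now at (x=6, y=0)
  F3: move forward 0/3 (blocked), now at (x=6, y=0)
  F1: move forward 0/1 (blocked), now at (x=6, y=0)
  R: turn right, now facing South
  F2: move forward 2, now at (x=6, y=2)
Final: (x=6, y=2), facing South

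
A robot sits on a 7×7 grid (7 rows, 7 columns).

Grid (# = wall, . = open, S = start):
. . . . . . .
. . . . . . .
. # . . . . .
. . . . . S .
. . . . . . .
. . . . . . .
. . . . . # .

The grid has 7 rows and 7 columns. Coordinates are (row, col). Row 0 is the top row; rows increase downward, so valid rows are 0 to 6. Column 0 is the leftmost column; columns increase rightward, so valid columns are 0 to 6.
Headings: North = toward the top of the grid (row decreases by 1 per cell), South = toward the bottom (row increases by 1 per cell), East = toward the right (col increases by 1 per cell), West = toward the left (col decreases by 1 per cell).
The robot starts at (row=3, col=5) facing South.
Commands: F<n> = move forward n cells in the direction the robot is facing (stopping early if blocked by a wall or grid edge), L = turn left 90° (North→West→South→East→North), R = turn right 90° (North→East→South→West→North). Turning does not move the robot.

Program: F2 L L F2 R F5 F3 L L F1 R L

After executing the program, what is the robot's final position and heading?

Start: (row=3, col=5), facing South
  F2: move forward 2, now at (row=5, col=5)
  L: turn left, now facing East
  L: turn left, now facing North
  F2: move forward 2, now at (row=3, col=5)
  R: turn right, now facing East
  F5: move forward 1/5 (blocked), now at (row=3, col=6)
  F3: move forward 0/3 (blocked), now at (row=3, col=6)
  L: turn left, now facing North
  L: turn left, now facing West
  F1: move forward 1, now at (row=3, col=5)
  R: turn right, now facing North
  L: turn left, now facing West
Final: (row=3, col=5), facing West

Answer: Final position: (row=3, col=5), facing West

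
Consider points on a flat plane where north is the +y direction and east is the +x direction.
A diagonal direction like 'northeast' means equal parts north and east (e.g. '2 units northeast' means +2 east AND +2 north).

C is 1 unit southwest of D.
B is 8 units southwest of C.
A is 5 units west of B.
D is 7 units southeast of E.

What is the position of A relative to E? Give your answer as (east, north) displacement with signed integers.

Answer: A is at (east=-7, north=-16) relative to E.

Derivation:
Place E at the origin (east=0, north=0).
  D is 7 units southeast of E: delta (east=+7, north=-7); D at (east=7, north=-7).
  C is 1 unit southwest of D: delta (east=-1, north=-1); C at (east=6, north=-8).
  B is 8 units southwest of C: delta (east=-8, north=-8); B at (east=-2, north=-16).
  A is 5 units west of B: delta (east=-5, north=+0); A at (east=-7, north=-16).
Therefore A relative to E: (east=-7, north=-16).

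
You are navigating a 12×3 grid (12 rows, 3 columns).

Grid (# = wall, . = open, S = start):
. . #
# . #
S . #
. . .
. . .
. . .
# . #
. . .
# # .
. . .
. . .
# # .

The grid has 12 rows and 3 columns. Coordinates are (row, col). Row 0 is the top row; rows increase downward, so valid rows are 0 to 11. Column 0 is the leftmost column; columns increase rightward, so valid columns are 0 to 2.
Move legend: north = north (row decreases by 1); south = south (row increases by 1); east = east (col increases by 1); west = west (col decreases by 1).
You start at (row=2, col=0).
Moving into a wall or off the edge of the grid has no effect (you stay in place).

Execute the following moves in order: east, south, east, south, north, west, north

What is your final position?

Answer: Final position: (row=2, col=1)

Derivation:
Start: (row=2, col=0)
  east (east): (row=2, col=0) -> (row=2, col=1)
  south (south): (row=2, col=1) -> (row=3, col=1)
  east (east): (row=3, col=1) -> (row=3, col=2)
  south (south): (row=3, col=2) -> (row=4, col=2)
  north (north): (row=4, col=2) -> (row=3, col=2)
  west (west): (row=3, col=2) -> (row=3, col=1)
  north (north): (row=3, col=1) -> (row=2, col=1)
Final: (row=2, col=1)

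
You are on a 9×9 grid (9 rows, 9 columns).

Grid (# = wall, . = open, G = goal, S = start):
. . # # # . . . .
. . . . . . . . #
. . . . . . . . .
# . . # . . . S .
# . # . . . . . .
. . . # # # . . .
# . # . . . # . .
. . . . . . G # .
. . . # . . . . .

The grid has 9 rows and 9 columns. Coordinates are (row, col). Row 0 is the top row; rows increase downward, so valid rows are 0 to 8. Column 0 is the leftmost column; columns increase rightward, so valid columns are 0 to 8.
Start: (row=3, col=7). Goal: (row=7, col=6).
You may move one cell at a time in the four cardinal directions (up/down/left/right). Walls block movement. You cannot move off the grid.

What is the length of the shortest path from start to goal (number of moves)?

BFS from (row=3, col=7) until reaching (row=7, col=6):
  Distance 0: (row=3, col=7)
  Distance 1: (row=2, col=7), (row=3, col=6), (row=3, col=8), (row=4, col=7)
  Distance 2: (row=1, col=7), (row=2, col=6), (row=2, col=8), (row=3, col=5), (row=4, col=6), (row=4, col=8), (row=5, col=7)
  Distance 3: (row=0, col=7), (row=1, col=6), (row=2, col=5), (row=3, col=4), (row=4, col=5), (row=5, col=6), (row=5, col=8), (row=6, col=7)
  Distance 4: (row=0, col=6), (row=0, col=8), (row=1, col=5), (row=2, col=4), (row=4, col=4), (row=6, col=8)
  Distance 5: (row=0, col=5), (row=1, col=4), (row=2, col=3), (row=4, col=3), (row=7, col=8)
  Distance 6: (row=1, col=3), (row=2, col=2), (row=8, col=8)
  Distance 7: (row=1, col=2), (row=2, col=1), (row=3, col=2), (row=8, col=7)
  Distance 8: (row=1, col=1), (row=2, col=0), (row=3, col=1), (row=8, col=6)
  Distance 9: (row=0, col=1), (row=1, col=0), (row=4, col=1), (row=7, col=6), (row=8, col=5)  <- goal reached here
One shortest path (9 moves): (row=3, col=7) -> (row=3, col=8) -> (row=4, col=8) -> (row=5, col=8) -> (row=6, col=8) -> (row=7, col=8) -> (row=8, col=8) -> (row=8, col=7) -> (row=8, col=6) -> (row=7, col=6)

Answer: Shortest path length: 9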